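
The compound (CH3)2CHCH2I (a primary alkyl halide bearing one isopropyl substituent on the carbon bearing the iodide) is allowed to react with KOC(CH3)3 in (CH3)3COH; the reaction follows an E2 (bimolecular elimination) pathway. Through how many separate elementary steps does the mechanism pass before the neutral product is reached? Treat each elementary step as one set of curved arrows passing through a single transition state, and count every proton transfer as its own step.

1

Step 1: In one step, (CH3)3CO⁻ pulls off a β-proton, the C–I bond cleaves, and a C=C double bond forms between the α- and β-carbons (E2, anti elimination).
Total: 1 elementary step.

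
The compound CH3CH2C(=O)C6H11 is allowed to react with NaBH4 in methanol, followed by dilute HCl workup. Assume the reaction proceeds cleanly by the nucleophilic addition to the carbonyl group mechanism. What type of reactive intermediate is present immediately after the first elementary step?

tetrahedral alkoxide intermediate

Step 1: Nucleophilic addition: H⁻ (delivered from BH4⁻) adds to the carbonyl carbon, pushing the π(C=O) electron pair onto oxygen and giving a tetrahedral alkoxide.
After step 1 the species present is a tetrahedral alkoxide intermediate.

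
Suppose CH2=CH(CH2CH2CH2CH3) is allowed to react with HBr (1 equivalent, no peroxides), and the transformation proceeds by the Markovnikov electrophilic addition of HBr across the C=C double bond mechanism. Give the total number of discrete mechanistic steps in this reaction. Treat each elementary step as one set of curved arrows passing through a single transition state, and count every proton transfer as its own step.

2

Step 1: Electrophilic addition begins with the π(C=C) electrons forming a bond to the proton of HBr. Following Markovnikov's rule, the resulting cation is secondary. The H–Br bond breaks heterolytically, releasing Br⁻.
(No 1,2-shift: no single shift to an adjacent carbon would give a more stable cation.)
Step 2: The Br⁻ anion donates a lone pair to the carbocation, forming the new C–Br σ-bond and giving the neutral alkyl halide.
Total: 2 elementary steps.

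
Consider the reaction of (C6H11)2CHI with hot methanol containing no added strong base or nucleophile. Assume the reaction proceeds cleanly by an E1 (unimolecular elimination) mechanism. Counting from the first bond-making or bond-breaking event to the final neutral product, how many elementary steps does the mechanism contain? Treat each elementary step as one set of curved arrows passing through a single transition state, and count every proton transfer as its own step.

3

Step 1: Ionisation: the C–I σ-bond cleaves heterolytically; both bonding electrons depart with I⁻, leaving a secondary carbocation at the α-carbon.
Step 2: A 1,2-hydride shift from the adjacent cyclohexyl carbon moves the positive charge from the secondary centre to an adjacent carbon, generating a more stable tertiary carbocation.
Step 3: Loss of a β-proton to a methanol molecule of the solvent: the C–H bonding pair collapses toward the cationic carbon to form the C=C π bond, yielding the alkene.
Total: 3 elementary steps.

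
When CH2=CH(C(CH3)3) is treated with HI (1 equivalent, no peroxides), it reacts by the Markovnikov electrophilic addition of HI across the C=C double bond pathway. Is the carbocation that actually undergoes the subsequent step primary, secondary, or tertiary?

Step 1: Protonation of the alkene by HI: the π bond acts as the nucleophile and picks up H⁺, giving the more stable (Markovnikov) secondary carbocation. The H–I bond breaks heterolytically, releasing I⁻.
Step 2: A methyl group with its bonding pair migrates from the adjacent tert-butyl carbon to the cationic centre — a 1,2-methyl shift — upgrading the secondary cation to a tertiary one.
The cation rearranges from secondary to tertiary via a 1,2-methyl shift from the adjacent tert-butyl carbon; the tertiary cation is what reacts next.

tertiary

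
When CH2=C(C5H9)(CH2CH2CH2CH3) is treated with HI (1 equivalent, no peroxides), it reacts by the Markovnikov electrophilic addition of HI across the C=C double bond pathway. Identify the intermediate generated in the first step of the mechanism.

Step 1: The π electrons of the C=C bond attack a proton of HI; Markovnikov addition places the new C–H on the less-substituted alkene carbon, so the positive charge ends up on the more-substituted carbon — a tertiary carbocation. The H–I bond breaks heterolytically, releasing I⁻.
After step 1 the species present is a tertiary carbocation.

tertiary carbocation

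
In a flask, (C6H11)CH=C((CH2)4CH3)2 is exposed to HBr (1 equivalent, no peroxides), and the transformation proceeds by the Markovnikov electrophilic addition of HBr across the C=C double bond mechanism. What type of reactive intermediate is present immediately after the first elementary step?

tertiary carbocation

Step 1: Protonation of the alkene by HBr: the π bond acts as the nucleophile and picks up H⁺, giving the more stable (Markovnikov) tertiary carbocation. The H–Br bond breaks heterolytically, releasing Br⁻.
After step 1 the species present is a tertiary carbocation.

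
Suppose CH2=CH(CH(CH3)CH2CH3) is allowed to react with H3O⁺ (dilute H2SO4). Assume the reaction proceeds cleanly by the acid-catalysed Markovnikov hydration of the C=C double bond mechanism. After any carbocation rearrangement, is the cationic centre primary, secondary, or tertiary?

tertiary

Step 1: Protonation of the alkene by H3O⁺: the π bond acts as the nucleophile and picks up H⁺, giving the more stable (Markovnikov) secondary carbocation. H2O is released.
Step 2: A 1,2-hydride shift from the adjacent sec-butyl carbon moves the positive charge from the secondary centre to an adjacent carbon, generating a more stable tertiary carbocation.
The cation rearranges from secondary to tertiary via a 1,2-hydride shift from the adjacent sec-butyl carbon; the tertiary cation is what reacts next.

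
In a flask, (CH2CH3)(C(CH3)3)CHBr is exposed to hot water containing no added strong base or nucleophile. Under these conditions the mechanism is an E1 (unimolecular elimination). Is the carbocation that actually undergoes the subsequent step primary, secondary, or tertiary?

Step 1: Unassisted departure of Br⁻ (taking the C–Br bonding pair) generates a secondary carbocation.
Step 2: A methyl group with its bonding pair migrates from the adjacent tert-butyl carbon to the cationic centre — a 1,2-methyl shift — upgrading the secondary cation to a tertiary one.
The cation rearranges from secondary to tertiary via a 1,2-methyl shift from the adjacent tert-butyl carbon; the tertiary cation is what reacts next.

tertiary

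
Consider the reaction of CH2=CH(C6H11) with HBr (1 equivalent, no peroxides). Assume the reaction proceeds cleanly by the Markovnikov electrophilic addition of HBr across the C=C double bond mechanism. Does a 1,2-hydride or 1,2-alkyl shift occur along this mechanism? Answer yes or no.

yes

The first-formed carbocation is secondary.
The adjacent cyclohexyl carbon already bears 2 other carbon substituents and has a hydrogen to migrate; after a 1,2-hydride shift from that carbon the positive charge sits on a tertiary centre.
Tertiary is more stable than secondary, so the shift occurs.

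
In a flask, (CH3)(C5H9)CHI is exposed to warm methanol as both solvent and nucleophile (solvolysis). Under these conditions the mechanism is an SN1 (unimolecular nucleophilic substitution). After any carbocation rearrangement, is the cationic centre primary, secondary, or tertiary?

Step 1: The C–I bond breaks with both electrons going to the iodide; I⁻ leaves and a secondary carbocation remains.
Step 2: A hydride (H with its bonding pair) migrates from the adjacent cyclopentyl carbon to the cationic centre — a 1,2-hydride shift — upgrading the secondary cation to a tertiary one.
The cation rearranges from secondary to tertiary via a 1,2-hydride shift from the adjacent cyclopentyl carbon; the tertiary cation is what reacts next.

tertiary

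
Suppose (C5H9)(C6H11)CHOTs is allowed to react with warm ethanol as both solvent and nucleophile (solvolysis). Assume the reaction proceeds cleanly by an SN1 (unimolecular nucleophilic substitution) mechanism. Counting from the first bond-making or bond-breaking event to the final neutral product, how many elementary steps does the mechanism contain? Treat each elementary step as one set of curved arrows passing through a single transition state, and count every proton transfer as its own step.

4

Step 1: Unassisted departure of TsO⁻ (taking the C–O bonding pair) generates a secondary carbocation.
Step 2: A hydride (H with its bonding pair) migrates from the adjacent cyclohexyl carbon to the cationic centre — a 1,2-hydride shift — upgrading the secondary cation to a tertiary one.
Step 3: CH3CH2OH donates an oxygen lone pair into the empty p orbital of the cation, giving a protonated ether (an oxonium ion).
Step 4: Proton transfer from the O–H of the oxonium ion to a solvent molecule delivers the neutral ether.
Total: 4 elementary steps.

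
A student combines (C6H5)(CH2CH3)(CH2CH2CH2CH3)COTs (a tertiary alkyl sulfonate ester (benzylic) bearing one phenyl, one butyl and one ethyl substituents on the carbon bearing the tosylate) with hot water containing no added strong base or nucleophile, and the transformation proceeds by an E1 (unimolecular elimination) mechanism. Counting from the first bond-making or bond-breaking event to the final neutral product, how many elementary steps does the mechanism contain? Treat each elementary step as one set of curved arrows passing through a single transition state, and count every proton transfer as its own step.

Step 1: Ionisation: the C–O σ-bond cleaves heterolytically; both bonding electrons depart with TsO⁻, leaving a tertiary carbocation at the α-carbon.
(No 1,2-shift: no single shift to an adjacent carbon would give a more stable cation.)
Step 2: Loss of a β-proton to a water molecule of the solvent: the C–H bonding pair collapses toward the cationic carbon to form the C=C π bond, yielding the alkene.
Total: 2 elementary steps.

2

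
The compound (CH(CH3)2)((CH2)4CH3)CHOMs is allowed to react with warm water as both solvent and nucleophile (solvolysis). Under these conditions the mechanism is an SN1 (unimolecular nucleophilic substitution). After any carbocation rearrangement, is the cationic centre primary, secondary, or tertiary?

tertiary

Step 1: The C–O bond breaks with both electrons going to the mesylate; MsO⁻ leaves and a secondary carbocation remains.
Step 2: A hydride (H with its bonding pair) migrates from the adjacent isopropyl carbon to the cationic centre — a 1,2-hydride shift — upgrading the secondary cation to a tertiary one.
The cation rearranges from secondary to tertiary via a 1,2-hydride shift from the adjacent isopropyl carbon; the tertiary cation is what reacts next.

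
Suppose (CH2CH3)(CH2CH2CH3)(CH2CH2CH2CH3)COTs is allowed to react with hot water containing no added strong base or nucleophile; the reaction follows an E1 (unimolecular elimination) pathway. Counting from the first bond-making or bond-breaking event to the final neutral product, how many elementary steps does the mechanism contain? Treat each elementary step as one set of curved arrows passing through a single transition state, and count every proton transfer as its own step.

Step 1: Ionisation: the C–O σ-bond cleaves heterolytically; both bonding electrons depart with TsO⁻, leaving a tertiary carbocation at the α-carbon.
(No 1,2-shift: no single shift to an adjacent carbon would give a more stable cation.)
Step 2: A weak base (a water molecule from the solvent) removes a proton from a carbon adjacent to the cationic centre; the electrons of that C–H bond become the new π(C=C) bond, giving the alkene.
Total: 2 elementary steps.

2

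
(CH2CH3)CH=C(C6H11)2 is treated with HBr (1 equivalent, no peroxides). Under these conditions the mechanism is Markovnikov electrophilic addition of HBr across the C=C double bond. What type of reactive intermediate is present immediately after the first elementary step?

tertiary carbocation

Step 1: Electrophilic addition begins with the π(C=C) electrons forming a bond to the proton of HBr. Following Markovnikov's rule, the resulting cation is tertiary. The H–Br bond breaks heterolytically, releasing Br⁻.
After step 1 the species present is a tertiary carbocation.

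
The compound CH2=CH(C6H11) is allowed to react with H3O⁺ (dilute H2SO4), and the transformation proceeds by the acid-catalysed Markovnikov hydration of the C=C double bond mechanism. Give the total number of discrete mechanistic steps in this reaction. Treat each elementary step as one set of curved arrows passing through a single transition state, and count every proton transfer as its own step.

Step 1: Protonation of the alkene by H3O⁺: the π bond acts as the nucleophile and picks up H⁺, giving the more stable (Markovnikov) secondary carbocation. H2O is released.
Step 2: A hydride (H with its bonding pair) migrates from the adjacent cyclohexyl carbon to the cationic centre — a 1,2-hydride shift — upgrading the secondary cation to a tertiary one.
Step 3: Water acts as the nucleophile: an oxygen lone pair bonds to the cationic carbon, giving an oxonium-ion intermediate.
Step 4: Proton transfer from the O–H of the oxonium ion to H2O completes the catalytic cycle and yields the alcohol.
Total: 4 elementary steps.

4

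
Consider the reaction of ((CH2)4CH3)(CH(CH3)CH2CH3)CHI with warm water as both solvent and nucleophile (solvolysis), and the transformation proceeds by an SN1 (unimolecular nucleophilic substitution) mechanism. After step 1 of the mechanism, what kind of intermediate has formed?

Step 1: Ionisation: the C–I σ-bond cleaves heterolytically; both bonding electrons depart with I⁻, leaving a secondary carbocation at the α-carbon.
After step 1 the species present is a secondary carbocation.

secondary carbocation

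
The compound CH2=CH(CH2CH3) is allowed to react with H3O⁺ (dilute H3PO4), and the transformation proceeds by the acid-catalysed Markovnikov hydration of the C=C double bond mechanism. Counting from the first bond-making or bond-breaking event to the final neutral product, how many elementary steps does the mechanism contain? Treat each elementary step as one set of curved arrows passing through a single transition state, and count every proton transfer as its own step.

Step 1: The π electrons of the C=C bond attack a proton of H3O⁺; Markovnikov addition places the new C–H on the less-substituted alkene carbon, so the positive charge ends up on the more-substituted carbon — a secondary carbocation. H2O is released.
(No 1,2-shift: no single shift to an adjacent carbon would give a more stable cation.)
Step 2: Water acts as the nucleophile: an oxygen lone pair bonds to the cationic carbon, giving an oxonium-ion intermediate.
Step 3: Proton transfer from the O–H of the oxonium ion to H2O completes the catalytic cycle and yields the alcohol.
Total: 3 elementary steps.

3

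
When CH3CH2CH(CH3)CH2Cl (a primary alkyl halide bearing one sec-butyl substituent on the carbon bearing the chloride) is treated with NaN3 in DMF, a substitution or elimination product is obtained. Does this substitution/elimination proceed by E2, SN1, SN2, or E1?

Conditions: a primary substrate with a strong nucleophile in the polar aprotic solvent DMF.
These conditions are the textbook signature of the SN2 pathway.
An unhindered substrate with a strong nucleophile in a polar aprotic solvent favours one-step backside displacement.

SN2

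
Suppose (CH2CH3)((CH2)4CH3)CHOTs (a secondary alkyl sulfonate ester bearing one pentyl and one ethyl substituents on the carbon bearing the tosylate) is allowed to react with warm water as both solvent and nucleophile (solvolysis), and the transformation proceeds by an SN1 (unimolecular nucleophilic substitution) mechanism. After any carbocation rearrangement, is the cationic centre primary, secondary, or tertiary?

Step 1: Ionisation: the C–O σ-bond cleaves heterolytically; both bonding electrons depart with TsO⁻, leaving a secondary carbocation at the α-carbon.
No single 1,2-shift to an adjacent carbon would give a more-substituted cation, so no rearrangement occurs.

secondary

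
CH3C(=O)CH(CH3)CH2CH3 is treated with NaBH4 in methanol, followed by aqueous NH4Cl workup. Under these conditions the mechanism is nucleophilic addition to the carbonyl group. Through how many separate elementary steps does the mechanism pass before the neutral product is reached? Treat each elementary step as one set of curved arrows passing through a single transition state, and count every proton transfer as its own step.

Step 1: A lone pair / filled orbital on H⁻ (delivered from BH4⁻) attacks the electrophilic carbonyl carbon; the π(C=O) electrons shift onto oxygen, producing a tetrahedral alkoxide intermediate.
Step 2: The alkoxide picks up a proton during aqueous NH4Cl workup to yield an alcohol.
Total: 2 elementary steps.

2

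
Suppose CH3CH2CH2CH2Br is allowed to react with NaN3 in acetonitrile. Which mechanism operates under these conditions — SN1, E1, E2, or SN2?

Conditions: a primary substrate with a strong nucleophile in the polar aprotic solvent acetonitrile.
These conditions are the textbook signature of the SN2 pathway.
An unhindered substrate with a strong nucleophile in a polar aprotic solvent favours one-step backside displacement.

SN2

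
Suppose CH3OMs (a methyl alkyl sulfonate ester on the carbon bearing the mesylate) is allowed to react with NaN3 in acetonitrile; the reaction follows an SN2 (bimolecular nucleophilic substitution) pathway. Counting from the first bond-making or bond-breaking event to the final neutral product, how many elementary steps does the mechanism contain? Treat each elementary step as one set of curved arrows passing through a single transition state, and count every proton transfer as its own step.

1

Step 1: The azide nucleophile donates a lone pair from N to the α-carbon in a backside attack; simultaneously the C–O σ-bond breaks and both of its electrons leave with MsO⁻. One concerted step with inversion of configuration.
Total: 1 elementary step.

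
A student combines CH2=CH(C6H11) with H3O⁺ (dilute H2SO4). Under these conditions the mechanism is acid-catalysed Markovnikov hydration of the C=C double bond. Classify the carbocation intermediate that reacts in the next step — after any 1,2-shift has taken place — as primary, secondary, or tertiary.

Step 1: Electrophilic addition begins with the π(C=C) electrons forming a bond to the proton of H3O⁺. Following Markovnikov's rule, the resulting cation is secondary. H2O is released.
Step 2: Carbocation rearrangement: a 1,2-hydride shift from the adjacent cyclohexyl carbon converts the initially-formed secondary cation into the more stable tertiary cation.
The cation rearranges from secondary to tertiary via a 1,2-hydride shift from the adjacent cyclohexyl carbon; the tertiary cation is what reacts next.

tertiary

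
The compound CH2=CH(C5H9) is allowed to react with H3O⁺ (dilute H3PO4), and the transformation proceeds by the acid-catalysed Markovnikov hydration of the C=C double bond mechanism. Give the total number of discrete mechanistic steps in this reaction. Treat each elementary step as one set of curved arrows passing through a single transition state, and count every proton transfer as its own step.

4

Step 1: Protonation of the alkene by H3O⁺: the π bond acts as the nucleophile and picks up H⁺, giving the more stable (Markovnikov) secondary carbocation. H2O is released.
Step 2: A 1,2-hydride shift from the adjacent cyclopentyl carbon moves the positive charge from the secondary centre to an adjacent carbon, generating a more stable tertiary carbocation.
Step 3: Water acts as the nucleophile: an oxygen lone pair bonds to the cationic carbon, giving an oxonium-ion intermediate.
Step 4: Deprotonation of the oxonium ion by a water molecule delivers the neutral alcohol and regenerates the acid catalyst.
Total: 4 elementary steps.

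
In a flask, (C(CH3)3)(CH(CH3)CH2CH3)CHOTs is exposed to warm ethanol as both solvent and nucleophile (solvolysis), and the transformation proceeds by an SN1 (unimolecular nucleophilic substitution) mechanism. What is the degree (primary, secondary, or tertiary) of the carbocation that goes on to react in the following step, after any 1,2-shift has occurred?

tertiary

Step 1: The C–O bond breaks with both electrons going to the tosylate; TsO⁻ leaves and a secondary carbocation remains.
Step 2: A 1,2-hydride shift from the adjacent sec-butyl carbon moves the positive charge from the secondary centre to an adjacent carbon, generating a more stable tertiary carbocation.
The cation rearranges from secondary to tertiary via a 1,2-hydride shift from the adjacent sec-butyl carbon; the tertiary cation is what reacts next.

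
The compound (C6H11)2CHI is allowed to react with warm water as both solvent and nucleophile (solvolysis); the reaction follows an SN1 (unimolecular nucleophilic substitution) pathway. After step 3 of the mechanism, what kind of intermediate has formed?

oxonium ion

Step 1: The C–I bond breaks with both electrons going to the iodide; I⁻ leaves and a secondary carbocation remains.
Step 2: Carbocation rearrangement: a 1,2-hydride shift from the adjacent cyclohexyl carbon converts the initially-formed secondary cation into the more stable tertiary cation.
Step 3: H2O donates an oxygen lone pair into the empty p orbital of the cation, giving a protonated alcohol (an oxonium ion).
After step 3 the species present is an oxonium ion.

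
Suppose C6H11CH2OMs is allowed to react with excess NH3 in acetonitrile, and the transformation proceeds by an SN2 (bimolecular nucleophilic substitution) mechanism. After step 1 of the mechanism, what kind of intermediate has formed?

Step 1: A lone pair on the N of NH3 attacks the α-carbon from the back side while the C–O bond breaks; both bonding electrons leave with MsO⁻. The product of this concerted step is an alkylammonium ion.
After step 1 the species present is an ammonium ion.

ammonium ion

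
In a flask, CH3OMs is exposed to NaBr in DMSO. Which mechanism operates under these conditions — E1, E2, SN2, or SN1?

SN2

Conditions: a methyl substrate with a strong nucleophile in the polar aprotic solvent DMSO.
These conditions are the textbook signature of the SN2 pathway.
An unhindered substrate with a strong nucleophile in a polar aprotic solvent favours one-step backside displacement.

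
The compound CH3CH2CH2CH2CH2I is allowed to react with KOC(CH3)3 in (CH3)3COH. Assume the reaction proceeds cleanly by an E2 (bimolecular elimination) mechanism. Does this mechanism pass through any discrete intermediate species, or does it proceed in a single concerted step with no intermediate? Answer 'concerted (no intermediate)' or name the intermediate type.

concerted (no intermediate)

In one step, (CH3)3CO⁻ pulls off a β-proton, the C–I bond cleaves, and a C=C double bond forms between the α- and β-carbons (E2, anti elimination).
All bond changes occur in one transition state; no discrete intermediate is formed.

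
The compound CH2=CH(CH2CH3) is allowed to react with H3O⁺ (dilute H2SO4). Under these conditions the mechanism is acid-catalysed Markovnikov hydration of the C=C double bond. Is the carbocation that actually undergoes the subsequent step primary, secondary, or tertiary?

secondary

Step 1: Protonation of the alkene by H3O⁺: the π bond acts as the nucleophile and picks up H⁺, giving the more stable (Markovnikov) secondary carbocation. H2O is released.
No single 1,2-shift to an adjacent carbon would give a more-substituted cation, so no rearrangement occurs.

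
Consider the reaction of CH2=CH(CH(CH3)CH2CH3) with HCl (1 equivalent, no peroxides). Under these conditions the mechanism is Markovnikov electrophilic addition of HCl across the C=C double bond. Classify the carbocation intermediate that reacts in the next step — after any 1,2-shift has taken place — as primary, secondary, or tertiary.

tertiary

Step 1: Electrophilic addition begins with the π(C=C) electrons forming a bond to the proton of HCl. Following Markovnikov's rule, the resulting cation is secondary. The H–Cl bond breaks heterolytically, releasing Cl⁻.
Step 2: Carbocation rearrangement: a 1,2-hydride shift from the adjacent sec-butyl carbon converts the initially-formed secondary cation into the more stable tertiary cation.
The cation rearranges from secondary to tertiary via a 1,2-hydride shift from the adjacent sec-butyl carbon; the tertiary cation is what reacts next.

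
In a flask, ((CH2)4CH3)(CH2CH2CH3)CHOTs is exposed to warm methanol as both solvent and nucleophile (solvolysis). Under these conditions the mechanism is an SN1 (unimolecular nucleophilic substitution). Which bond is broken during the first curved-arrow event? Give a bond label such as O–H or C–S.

C–O

Step 1: Ionisation: the C–O σ-bond cleaves heterolytically; both bonding electrons depart with TsO⁻, leaving a secondary carbocation at the α-carbon.
The bond broken in this step is the C–O bond.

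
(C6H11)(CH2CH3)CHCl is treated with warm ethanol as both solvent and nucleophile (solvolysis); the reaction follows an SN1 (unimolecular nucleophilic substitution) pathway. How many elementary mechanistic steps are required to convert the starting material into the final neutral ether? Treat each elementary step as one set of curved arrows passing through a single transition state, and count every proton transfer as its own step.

Step 1: Rate-determining heterolysis of the C–Cl bond gives Cl⁻ and a secondary carbocation.
Step 2: A 1,2-hydride shift from the adjacent cyclohexyl carbon moves the positive charge from the secondary centre to an adjacent carbon, generating a more stable tertiary carbocation.
Step 3: Nucleophilic capture: the oxygen of CH3CH2OH bonds to the cationic carbon, producing an oxonium-ion intermediate.
Step 4: Proton transfer from the O–H of the oxonium ion to a solvent molecule delivers the neutral ether.
Total: 4 elementary steps.

4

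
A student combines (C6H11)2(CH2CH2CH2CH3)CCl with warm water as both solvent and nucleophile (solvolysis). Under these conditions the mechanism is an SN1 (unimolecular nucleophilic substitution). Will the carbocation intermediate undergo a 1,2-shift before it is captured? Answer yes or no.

The first-formed carbocation is tertiary.
No single 1,2-shift to an adjacent carbon would produce a more-substituted cation than the one already present, so no rearrangement occurs.

no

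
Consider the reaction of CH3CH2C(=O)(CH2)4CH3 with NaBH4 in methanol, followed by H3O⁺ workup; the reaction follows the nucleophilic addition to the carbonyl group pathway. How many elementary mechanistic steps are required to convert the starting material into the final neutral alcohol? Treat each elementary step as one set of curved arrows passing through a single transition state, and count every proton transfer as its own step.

2

Step 1: H⁻ (delivered from BH4⁻) attacks the sp² carbonyl carbon; the C=O π bond breaks and the electrons end up as a lone pair on the alkoxide oxygen of the tetrahedral intermediate.
Step 2: On H3O⁺ workup the alkoxide oxygen is protonated, giving an alcohol.
Total: 2 elementary steps.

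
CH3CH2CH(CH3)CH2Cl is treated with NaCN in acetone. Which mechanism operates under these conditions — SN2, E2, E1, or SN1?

Conditions: a primary substrate with a strong nucleophile in the polar aprotic solvent acetone.
These conditions are the textbook signature of the SN2 pathway.
An unhindered substrate with a strong nucleophile in a polar aprotic solvent favours one-step backside displacement.

SN2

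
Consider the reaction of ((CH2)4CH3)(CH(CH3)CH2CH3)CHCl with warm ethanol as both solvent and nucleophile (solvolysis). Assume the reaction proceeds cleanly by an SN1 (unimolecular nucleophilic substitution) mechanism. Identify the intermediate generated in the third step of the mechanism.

Step 1: Ionisation: the C–Cl σ-bond cleaves heterolytically; both bonding electrons depart with Cl⁻, leaving a secondary carbocation at the α-carbon.
Step 2: A 1,2-hydride shift from the adjacent sec-butyl carbon moves the positive charge from the secondary centre to an adjacent carbon, generating a more stable tertiary carbocation.
Step 3: Nucleophilic capture: the oxygen of CH3CH2OH bonds to the cationic carbon, producing an oxonium-ion intermediate.
After step 3 the species present is an oxonium ion.

oxonium ion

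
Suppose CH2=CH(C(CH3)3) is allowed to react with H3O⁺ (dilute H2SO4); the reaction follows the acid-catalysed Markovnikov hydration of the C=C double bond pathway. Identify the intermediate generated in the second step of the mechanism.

tertiary carbocation

Step 1: Protonation of the alkene by H3O⁺: the π bond acts as the nucleophile and picks up H⁺, giving the more stable (Markovnikov) secondary carbocation. H2O is released.
Step 2: Carbocation rearrangement: a 1,2-methyl shift from the adjacent tert-butyl carbon converts the initially-formed secondary cation into the more stable tertiary cation.
After step 2 the species present is a tertiary carbocation.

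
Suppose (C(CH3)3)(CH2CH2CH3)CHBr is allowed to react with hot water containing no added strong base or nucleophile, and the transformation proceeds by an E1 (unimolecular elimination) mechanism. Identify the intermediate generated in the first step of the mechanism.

secondary carbocation

Step 1: The C–Br bond breaks with both electrons going to the bromide; Br⁻ leaves and a secondary carbocation remains.
After step 1 the species present is a secondary carbocation.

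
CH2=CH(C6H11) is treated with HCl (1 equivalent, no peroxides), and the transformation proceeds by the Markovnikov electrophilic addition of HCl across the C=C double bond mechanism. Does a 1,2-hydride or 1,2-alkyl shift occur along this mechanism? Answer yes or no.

yes

The first-formed carbocation is secondary.
The adjacent cyclohexyl carbon already bears 2 other carbon substituents and has a hydrogen to migrate; after a 1,2-hydride shift from that carbon the positive charge sits on a tertiary centre.
Tertiary is more stable than secondary, so the shift occurs.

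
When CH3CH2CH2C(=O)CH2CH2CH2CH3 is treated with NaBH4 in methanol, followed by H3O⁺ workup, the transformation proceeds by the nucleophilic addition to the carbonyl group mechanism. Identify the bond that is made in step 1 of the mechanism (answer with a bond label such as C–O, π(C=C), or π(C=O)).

C–H

Step 1: H⁻ (delivered from BH4⁻) attacks the sp² carbonyl carbon; the C=O π bond breaks and the electrons end up as a lone pair on the alkoxide oxygen of the tetrahedral intermediate.
The bond formed in this step is the C–H bond.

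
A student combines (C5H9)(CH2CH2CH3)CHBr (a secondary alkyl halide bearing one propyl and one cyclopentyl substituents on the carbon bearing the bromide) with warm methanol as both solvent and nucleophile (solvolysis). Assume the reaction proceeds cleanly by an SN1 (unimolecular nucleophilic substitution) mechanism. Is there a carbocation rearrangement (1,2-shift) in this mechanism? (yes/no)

yes

The first-formed carbocation is secondary.
The adjacent cyclopentyl carbon already bears 2 other carbon substituents and has a hydrogen to migrate; after a 1,2-hydride shift from that carbon the positive charge sits on a tertiary centre.
Tertiary is more stable than secondary, so the shift occurs.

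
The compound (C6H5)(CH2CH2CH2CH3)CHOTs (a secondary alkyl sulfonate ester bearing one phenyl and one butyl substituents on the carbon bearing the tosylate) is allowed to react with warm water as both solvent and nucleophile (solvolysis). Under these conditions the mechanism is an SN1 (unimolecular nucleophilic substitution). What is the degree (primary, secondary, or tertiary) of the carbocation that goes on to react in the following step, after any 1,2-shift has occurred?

Step 1: Rate-determining heterolysis of the C–O bond gives TsO⁻ and a secondary carbocation.
No single 1,2-shift to an adjacent carbon would give a more-substituted cation, so no rearrangement occurs.

secondary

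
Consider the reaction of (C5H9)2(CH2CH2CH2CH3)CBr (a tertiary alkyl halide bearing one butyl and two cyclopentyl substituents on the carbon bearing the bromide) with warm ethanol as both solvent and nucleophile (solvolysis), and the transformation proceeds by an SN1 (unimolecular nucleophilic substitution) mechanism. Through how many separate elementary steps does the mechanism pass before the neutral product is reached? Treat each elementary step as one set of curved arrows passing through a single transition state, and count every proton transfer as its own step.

Step 1: Ionisation: the C–Br σ-bond cleaves heterolytically; both bonding electrons depart with Br⁻, leaving a tertiary carbocation at the α-carbon.
(No 1,2-shift: no single shift to an adjacent carbon would give a more stable cation.)
Step 2: Nucleophilic capture: the oxygen of CH3CH2OH bonds to the cationic carbon, producing an oxonium-ion intermediate.
Step 3: Deprotonation of the oxonium oxygen by solvent ethanol yields the neutral ether.
Total: 3 elementary steps.

3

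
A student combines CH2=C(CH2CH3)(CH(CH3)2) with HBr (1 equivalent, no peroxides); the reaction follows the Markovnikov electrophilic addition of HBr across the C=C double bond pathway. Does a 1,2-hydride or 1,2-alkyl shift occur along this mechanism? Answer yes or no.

The first-formed carbocation is tertiary.
No single 1,2-shift to an adjacent carbon would produce a more-substituted cation than the one already present, so no rearrangement occurs.

no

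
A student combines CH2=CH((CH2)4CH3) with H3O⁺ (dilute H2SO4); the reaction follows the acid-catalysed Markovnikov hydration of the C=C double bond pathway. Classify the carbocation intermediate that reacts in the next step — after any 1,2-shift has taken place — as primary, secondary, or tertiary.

Step 1: Protonation of the alkene by H3O⁺: the π bond acts as the nucleophile and picks up H⁺, giving the more stable (Markovnikov) secondary carbocation. H2O is released.
No single 1,2-shift to an adjacent carbon would give a more-substituted cation, so no rearrangement occurs.

secondary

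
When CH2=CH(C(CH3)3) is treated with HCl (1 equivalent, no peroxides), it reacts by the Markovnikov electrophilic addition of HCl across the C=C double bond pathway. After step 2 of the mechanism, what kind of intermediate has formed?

tertiary carbocation

Step 1: Electrophilic addition begins with the π(C=C) electrons forming a bond to the proton of HCl. Following Markovnikov's rule, the resulting cation is secondary. The H–Cl bond breaks heterolytically, releasing Cl⁻.
Step 2: A 1,2-methyl shift from the adjacent tert-butyl carbon moves the positive charge from the secondary centre to an adjacent carbon, generating a more stable tertiary carbocation.
After step 2 the species present is a tertiary carbocation.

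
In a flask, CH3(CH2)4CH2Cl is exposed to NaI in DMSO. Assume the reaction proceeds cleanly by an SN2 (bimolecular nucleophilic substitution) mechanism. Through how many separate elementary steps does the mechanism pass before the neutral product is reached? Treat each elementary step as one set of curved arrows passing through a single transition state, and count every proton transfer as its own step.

Step 1: I⁻ attacks the back face of the α-carbon while Cl⁻ departs with the C–Cl bonding pair — a single concerted displacement through a pentacoordinate transition state.
Total: 1 elementary step.

1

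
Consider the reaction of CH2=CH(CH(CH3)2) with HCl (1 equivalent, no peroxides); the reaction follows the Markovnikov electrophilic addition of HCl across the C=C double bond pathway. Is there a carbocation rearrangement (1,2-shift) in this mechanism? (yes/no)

The first-formed carbocation is secondary.
The adjacent isopropyl carbon already bears 2 other carbon substituents and has a hydrogen to migrate; after a 1,2-hydride shift from that carbon the positive charge sits on a tertiary centre.
Tertiary is more stable than secondary, so the shift occurs.

yes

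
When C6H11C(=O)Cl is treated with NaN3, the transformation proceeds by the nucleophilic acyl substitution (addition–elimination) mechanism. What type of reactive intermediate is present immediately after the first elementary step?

tetrahedral intermediate

Step 1: Nucleophilic addition of N3⁻ to the acyl carbon breaks the π(C=O) bond and yields a tetrahedral, anionic intermediate.
After step 1 the species present is a tetrahedral intermediate.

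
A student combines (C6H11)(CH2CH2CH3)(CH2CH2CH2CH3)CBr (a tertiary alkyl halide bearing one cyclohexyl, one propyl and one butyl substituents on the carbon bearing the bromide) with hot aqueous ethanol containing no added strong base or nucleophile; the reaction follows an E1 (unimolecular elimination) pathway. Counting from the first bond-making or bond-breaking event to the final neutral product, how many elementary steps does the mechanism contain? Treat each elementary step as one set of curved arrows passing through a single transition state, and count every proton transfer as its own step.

2

Step 1: Unassisted departure of Br⁻ (taking the C–Br bonding pair) generates a tertiary carbocation.
(No 1,2-shift: no single shift to an adjacent carbon would give a more stable cation.)
Step 2: Loss of a β-proton to a water (or ethanol) molecule of the solvent: the C–H bonding pair collapses toward the cationic carbon to form the C=C π bond, yielding the alkene.
Total: 2 elementary steps.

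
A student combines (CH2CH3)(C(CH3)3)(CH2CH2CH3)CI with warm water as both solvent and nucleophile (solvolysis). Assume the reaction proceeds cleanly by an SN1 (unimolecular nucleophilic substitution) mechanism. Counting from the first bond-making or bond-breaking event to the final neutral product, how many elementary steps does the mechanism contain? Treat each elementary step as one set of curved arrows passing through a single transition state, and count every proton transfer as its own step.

Step 1: The C–I bond breaks with both electrons going to the iodide; I⁻ leaves and a tertiary carbocation remains.
(No 1,2-shift: no single shift to an adjacent carbon would give a more stable cation.)
Step 2: Nucleophilic capture: the oxygen of H2O bonds to the cationic carbon, producing an oxonium-ion intermediate.
Step 3: A second solvent molecule removes the proton on oxygen, giving the neutral alcohol product.
Total: 3 elementary steps.

3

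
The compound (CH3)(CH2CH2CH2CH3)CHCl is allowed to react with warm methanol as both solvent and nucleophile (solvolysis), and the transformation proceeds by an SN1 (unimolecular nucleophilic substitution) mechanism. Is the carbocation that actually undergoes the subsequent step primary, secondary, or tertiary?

secondary

Step 1: Ionisation: the C–Cl σ-bond cleaves heterolytically; both bonding electrons depart with Cl⁻, leaving a secondary carbocation at the α-carbon.
No single 1,2-shift to an adjacent carbon would give a more-substituted cation, so no rearrangement occurs.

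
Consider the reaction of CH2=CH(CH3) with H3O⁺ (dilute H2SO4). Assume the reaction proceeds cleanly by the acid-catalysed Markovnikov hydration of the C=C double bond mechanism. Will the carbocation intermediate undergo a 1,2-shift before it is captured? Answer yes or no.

no

The first-formed carbocation is secondary.
No single 1,2-shift to an adjacent carbon would produce a more-substituted cation than the one already present, so no rearrangement occurs.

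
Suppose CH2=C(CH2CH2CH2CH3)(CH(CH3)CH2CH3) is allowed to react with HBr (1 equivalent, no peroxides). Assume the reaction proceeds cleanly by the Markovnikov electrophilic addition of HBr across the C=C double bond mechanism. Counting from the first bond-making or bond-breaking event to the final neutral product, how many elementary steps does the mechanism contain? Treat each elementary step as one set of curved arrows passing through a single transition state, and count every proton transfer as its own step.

2

Step 1: The π electrons of the C=C bond attack a proton of HBr; Markovnikov addition places the new C–H on the less-substituted alkene carbon, so the positive charge ends up on the more-substituted carbon — a tertiary carbocation. The H–Br bond breaks heterolytically, releasing Br⁻.
(No 1,2-shift: no single shift to an adjacent carbon would give a more stable cation.)
Step 2: Nucleophilic attack by Br⁻ on the carbocation completes the addition, giving R–Br.
Total: 2 elementary steps.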